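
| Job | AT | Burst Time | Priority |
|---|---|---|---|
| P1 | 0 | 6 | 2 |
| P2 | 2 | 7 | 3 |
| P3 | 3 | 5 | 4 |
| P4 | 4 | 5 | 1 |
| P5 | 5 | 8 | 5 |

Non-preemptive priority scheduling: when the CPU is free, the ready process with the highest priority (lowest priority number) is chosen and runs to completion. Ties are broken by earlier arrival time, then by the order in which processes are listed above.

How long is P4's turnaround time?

7

Gantt: | P1 0-6 | P4 6-11 | P2 11-18 | P3 18-23 | P5 23-31 |
Completion: P1=6  P2=18  P3=23  P4=11  P5=31
Turnaround(P4) = completion − arrival = 11 − 4 = 7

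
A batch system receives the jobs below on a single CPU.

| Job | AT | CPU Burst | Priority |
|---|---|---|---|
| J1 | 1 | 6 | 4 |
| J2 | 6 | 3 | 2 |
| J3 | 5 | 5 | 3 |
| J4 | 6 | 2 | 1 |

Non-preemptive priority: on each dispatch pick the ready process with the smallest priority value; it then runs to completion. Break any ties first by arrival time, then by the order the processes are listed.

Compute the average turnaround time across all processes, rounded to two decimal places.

6.75

Schedule: | idle 0-1 | J1 1-7 | J4 7-9 | J2 9-12 | J3 12-17 |
Completion: J1=7  J2=12  J3=17  J4=9
Turnaround times: J1=6, J2=6, J3=12, J4=3
Average turnaround = (6+6+12+3) / 4 = 27/4 = 6.75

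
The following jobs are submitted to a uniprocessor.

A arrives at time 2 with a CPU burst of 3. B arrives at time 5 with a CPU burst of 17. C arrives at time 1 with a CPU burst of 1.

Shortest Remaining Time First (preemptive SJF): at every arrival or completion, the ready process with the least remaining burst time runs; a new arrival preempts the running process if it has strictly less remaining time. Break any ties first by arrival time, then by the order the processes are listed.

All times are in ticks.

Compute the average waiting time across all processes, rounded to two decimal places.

0.00

Gantt: | idle 0-1 | C 1-2 | A 2-5 | B 5-22 |
Completion: A=5  B=22  C=2
Turnaround (C−A): A=3  B=17  C=1
Waiting times: A=0, B=0, C=0
Average waiting = (0+0+0) / 3 = 0/3 = 0.00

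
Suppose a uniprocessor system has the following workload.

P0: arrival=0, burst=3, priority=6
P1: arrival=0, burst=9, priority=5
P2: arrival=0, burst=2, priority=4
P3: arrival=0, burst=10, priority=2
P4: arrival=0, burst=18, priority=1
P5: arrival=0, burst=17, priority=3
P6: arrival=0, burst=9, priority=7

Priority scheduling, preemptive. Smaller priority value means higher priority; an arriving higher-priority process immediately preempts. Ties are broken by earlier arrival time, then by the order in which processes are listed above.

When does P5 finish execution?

Timeline: | P4 0-18 | P3 18-28 | P5 28-45 | P2 45-47 | P1 47-56 | P0 56-59 | P6 59-68 |
Completion: P0=59  P1=56  P2=47  P3=28  P4=18  P5=45  P6=68
Turnaround (C−A): P0=59  P1=56  P2=47  P3=28  P4=18  P5=45  P6=68

45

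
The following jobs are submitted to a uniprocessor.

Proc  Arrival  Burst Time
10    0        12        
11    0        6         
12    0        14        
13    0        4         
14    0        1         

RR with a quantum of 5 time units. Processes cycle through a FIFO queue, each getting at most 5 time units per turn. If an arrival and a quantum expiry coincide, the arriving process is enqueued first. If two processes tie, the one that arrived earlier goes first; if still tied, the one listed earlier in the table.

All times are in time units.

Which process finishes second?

14

Gantt: | 10 0-5 | 11 5-10 | 12 10-15 | 13 15-19 | 14 19-20 | 10 20-25 | 11 25-26 | 12 26-31 | 10 31-33 | 12 33-37 |
Completion: 10=33  11=26  12=37  13=19  14=20
Turnaround (C−A): 10=33  11=26  12=37  13=19  14=20
Finish order: 13 → 14 → 11 → 10 → 12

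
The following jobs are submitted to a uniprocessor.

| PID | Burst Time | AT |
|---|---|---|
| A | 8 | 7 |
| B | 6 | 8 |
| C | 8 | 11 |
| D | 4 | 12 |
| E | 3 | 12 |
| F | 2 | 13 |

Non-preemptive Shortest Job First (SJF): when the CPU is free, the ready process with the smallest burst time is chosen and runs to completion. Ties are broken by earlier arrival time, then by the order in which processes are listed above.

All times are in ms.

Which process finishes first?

A

Gantt: | idle 0-7 | A 7-15 | F 15-17 | E 17-20 | D 20-24 | B 24-30 | C 30-38 |
Completion: A=15  B=30  C=38  D=24  E=20  F=17
Finish order: A → F → E → D → B → C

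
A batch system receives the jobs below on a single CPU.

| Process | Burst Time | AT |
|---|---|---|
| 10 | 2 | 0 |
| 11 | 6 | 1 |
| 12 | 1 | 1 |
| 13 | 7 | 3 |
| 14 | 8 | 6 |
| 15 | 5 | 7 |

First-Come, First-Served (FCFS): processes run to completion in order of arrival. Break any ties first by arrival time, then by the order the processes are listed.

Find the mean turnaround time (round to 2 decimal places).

Timeline: | 10 0-2 | 11 2-8 | 12 8-9 | 13 9-16 | 14 16-24 | 15 24-29 |
Completion: 10=2  11=8  12=9  13=16  14=24  15=29
Turnaround times: 10=2, 11=7, 12=8, 13=13, 14=18, 15=22
Average turnaround = (2+7+8+13+18+22) / 6 = 70/6 = 11.67

11.67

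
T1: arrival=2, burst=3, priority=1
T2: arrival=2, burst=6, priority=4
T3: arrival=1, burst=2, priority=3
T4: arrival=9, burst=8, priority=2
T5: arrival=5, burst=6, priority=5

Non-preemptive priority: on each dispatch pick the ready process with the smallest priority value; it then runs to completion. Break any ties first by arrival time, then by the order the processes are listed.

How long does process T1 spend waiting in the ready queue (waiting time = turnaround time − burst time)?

Timeline: | idle 0-1 | T3 1-3 | T1 3-6 | T2 6-12 | T4 12-20 | T5 20-26 |
Completion: T1=6  T2=12  T3=3  T4=20  T5=26
Turnaround (C−A): T1=4  T2=10  T3=2  T4=11  T5=21
Waiting(T1) = turnaround − burst = 4 − 3 = 1

1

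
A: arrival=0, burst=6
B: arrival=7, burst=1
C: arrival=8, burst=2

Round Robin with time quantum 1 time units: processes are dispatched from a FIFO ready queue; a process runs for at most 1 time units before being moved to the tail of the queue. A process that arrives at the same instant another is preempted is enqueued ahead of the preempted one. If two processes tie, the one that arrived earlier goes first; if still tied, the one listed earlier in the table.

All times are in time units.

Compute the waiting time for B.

0

Timeline: | A 0-6 | idle 6-7 | B 7-8 | C 8-10 |
Completion: A=6  B=8  C=10
Waiting(B) = turnaround − burst = 1 − 1 = 0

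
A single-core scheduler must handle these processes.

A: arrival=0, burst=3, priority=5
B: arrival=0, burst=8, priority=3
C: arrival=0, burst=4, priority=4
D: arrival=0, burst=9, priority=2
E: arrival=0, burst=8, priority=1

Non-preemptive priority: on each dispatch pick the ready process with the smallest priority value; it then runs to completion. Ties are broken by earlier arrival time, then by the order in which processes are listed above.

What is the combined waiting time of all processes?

79

Schedule: | E 0-8 | D 8-17 | B 17-25 | C 25-29 | A 29-32 |
Completion: A=32  B=25  C=29  D=17  E=8
Turnaround (C−A): A=32  B=25  C=29  D=17  E=8
Waiting = turnaround − burst: A=29, B=17, C=25, D=8, E=0
Total waiting = 29 + 17 + 25 + 8 + 0 = 79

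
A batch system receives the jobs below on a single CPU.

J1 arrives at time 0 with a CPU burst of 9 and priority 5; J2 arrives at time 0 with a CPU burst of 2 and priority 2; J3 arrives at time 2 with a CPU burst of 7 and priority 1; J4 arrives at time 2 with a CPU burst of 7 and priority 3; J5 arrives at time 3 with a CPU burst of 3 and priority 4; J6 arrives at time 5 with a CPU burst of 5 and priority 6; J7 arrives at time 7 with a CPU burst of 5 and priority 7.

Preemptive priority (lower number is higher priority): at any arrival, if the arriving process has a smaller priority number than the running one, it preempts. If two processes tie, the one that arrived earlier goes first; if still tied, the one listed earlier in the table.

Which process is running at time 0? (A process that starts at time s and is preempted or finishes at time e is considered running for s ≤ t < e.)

J2

Gantt: | J2 0-2 | J3 2-9 | J4 9-16 | J5 16-19 | J1 19-28 | J6 28-33 | J7 33-38 |
Completion: J1=28  J2=2  J3=9  J4=16  J5=19  J6=33  J7=38
Turnaround (C−A): J1=28  J2=2  J3=7  J4=14  J5=16  J6=28  J7=31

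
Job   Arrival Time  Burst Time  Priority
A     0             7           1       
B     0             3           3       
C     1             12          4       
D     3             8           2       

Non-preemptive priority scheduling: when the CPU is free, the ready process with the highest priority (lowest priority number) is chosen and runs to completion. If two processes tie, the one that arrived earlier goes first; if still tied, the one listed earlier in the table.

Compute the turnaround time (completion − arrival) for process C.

Timeline: | A 0-7 | D 7-15 | B 15-18 | C 18-30 |
Completion: A=7  B=18  C=30  D=15
Turnaround(C) = completion − arrival = 30 − 1 = 29

29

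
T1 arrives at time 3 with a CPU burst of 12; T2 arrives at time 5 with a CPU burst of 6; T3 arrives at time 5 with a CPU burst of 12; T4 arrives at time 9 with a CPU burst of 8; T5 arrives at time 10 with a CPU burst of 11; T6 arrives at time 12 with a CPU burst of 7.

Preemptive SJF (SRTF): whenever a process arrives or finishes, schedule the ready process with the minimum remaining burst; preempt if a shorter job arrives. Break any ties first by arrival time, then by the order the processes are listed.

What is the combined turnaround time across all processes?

Gantt: | idle 0-3 | T1 3-5 | T2 5-11 | T4 11-19 | T6 19-26 | T1 26-36 | T5 36-47 | T3 47-59 |
Completion: T1=36  T2=11  T3=59  T4=19  T5=47  T6=26
Turnaround = completion − arrival: T1=33, T2=6, T3=54, T4=10, T5=37, T6=14
Total turnaround = 33 + 6 + 54 + 10 + 37 + 14 = 154

154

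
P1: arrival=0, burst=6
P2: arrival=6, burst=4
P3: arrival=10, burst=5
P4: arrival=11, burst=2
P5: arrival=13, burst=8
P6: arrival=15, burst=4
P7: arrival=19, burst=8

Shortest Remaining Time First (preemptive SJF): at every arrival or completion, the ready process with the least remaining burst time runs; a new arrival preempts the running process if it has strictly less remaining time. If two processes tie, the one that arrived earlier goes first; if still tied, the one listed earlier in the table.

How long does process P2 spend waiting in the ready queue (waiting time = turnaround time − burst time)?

Gantt: | P1 0-6 | P2 6-10 | P3 10-11 | P4 11-13 | P3 13-17 | P6 17-21 | P5 21-29 | P7 29-37 |
Completion: P1=6  P2=10  P3=17  P4=13  P5=29  P6=21  P7=37
Turnaround (C−A): P1=6  P2=4  P3=7  P4=2  P5=16  P6=6  P7=18
Waiting(P2) = turnaround − burst = 4 − 4 = 0

0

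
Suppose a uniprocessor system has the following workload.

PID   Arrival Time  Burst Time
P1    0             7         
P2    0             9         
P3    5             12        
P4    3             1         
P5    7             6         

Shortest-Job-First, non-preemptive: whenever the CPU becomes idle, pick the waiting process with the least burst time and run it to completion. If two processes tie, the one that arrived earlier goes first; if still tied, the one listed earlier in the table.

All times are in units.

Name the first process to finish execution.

Gantt: | P1 0-7 | P4 7-8 | P5 8-14 | P2 14-23 | P3 23-35 |
Completion: P1=7  P2=23  P3=35  P4=8  P5=14
Turnaround (C−A): P1=7  P2=23  P3=30  P4=5  P5=7
Finish order: P1 → P4 → P5 → P2 → P3

P1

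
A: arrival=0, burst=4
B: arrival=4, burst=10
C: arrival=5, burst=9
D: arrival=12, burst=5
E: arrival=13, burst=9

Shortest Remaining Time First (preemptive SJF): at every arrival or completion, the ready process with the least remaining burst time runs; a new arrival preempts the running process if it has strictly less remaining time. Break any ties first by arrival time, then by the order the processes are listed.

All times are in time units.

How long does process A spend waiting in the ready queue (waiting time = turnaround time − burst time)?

Schedule: | A 0-4 | B 4-14 | D 14-19 | C 19-28 | E 28-37 |
Completion: A=4  B=14  C=28  D=19  E=37
Turnaround (C−A): A=4  B=10  C=23  D=7  E=24
Waiting(A) = turnaround − burst = 4 − 4 = 0

0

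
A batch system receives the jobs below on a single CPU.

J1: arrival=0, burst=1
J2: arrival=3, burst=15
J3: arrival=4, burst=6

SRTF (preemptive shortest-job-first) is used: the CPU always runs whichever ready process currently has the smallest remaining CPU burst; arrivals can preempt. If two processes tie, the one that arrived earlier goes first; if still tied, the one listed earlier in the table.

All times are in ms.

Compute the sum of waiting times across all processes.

Schedule: | J1 0-1 | idle 1-3 | J2 3-4 | J3 4-10 | J2 10-24 |
Completion: J1=1  J2=24  J3=10
Turnaround (C−A): J1=1  J2=21  J3=6
Waiting = turnaround − burst: J1=0, J2=6, J3=0
Total waiting = 0 + 6 + 0 = 6

6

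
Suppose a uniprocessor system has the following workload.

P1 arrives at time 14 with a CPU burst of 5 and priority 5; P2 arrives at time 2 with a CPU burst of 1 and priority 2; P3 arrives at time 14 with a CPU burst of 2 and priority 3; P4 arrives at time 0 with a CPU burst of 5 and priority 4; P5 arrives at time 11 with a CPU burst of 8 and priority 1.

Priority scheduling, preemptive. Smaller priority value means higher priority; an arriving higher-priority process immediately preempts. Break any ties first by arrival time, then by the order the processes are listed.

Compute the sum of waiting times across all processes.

13

Gantt: | P4 0-2 | P2 2-3 | P4 3-6 | idle 6-11 | P5 11-19 | P3 19-21 | P1 21-26 |
Completion: P1=26  P2=3  P3=21  P4=6  P5=19
Waiting = turnaround − burst: P1=7, P2=0, P3=5, P4=1, P5=0
Total waiting = 7 + 0 + 5 + 1 + 0 = 13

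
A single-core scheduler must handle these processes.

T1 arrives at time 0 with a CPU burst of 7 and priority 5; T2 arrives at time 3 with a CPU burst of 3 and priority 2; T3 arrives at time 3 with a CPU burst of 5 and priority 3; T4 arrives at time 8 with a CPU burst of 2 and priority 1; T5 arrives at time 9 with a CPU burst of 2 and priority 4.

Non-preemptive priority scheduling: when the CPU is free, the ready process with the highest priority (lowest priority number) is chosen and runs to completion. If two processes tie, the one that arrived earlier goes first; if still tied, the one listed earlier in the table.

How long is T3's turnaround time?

Schedule: | T1 0-7 | T2 7-10 | T4 10-12 | T3 12-17 | T5 17-19 |
Completion: T1=7  T2=10  T3=17  T4=12  T5=19
Turnaround (C−A): T1=7  T2=7  T3=14  T4=4  T5=10
Turnaround(T3) = completion − arrival = 17 − 3 = 14

14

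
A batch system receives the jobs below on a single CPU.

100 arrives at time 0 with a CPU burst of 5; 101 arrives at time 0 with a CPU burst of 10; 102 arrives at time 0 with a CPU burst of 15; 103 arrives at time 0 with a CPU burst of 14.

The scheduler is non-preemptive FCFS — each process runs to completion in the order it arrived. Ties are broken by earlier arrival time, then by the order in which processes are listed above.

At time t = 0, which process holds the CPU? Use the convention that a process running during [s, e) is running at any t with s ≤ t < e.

100

Schedule: | 100 0-5 | 101 5-15 | 102 15-30 | 103 30-44 |
Completion: 100=5  101=15  102=30  103=44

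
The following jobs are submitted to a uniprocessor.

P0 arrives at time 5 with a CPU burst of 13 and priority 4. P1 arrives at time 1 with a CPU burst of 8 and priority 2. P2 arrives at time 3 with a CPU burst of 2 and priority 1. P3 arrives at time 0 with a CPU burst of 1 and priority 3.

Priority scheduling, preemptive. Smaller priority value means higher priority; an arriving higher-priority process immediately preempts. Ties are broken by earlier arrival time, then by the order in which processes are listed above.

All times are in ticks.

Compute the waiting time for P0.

Gantt: | P3 0-1 | P1 1-3 | P2 3-5 | P1 5-11 | P0 11-24 |
Completion: P0=24  P1=11  P2=5  P3=1
Turnaround (C−A): P0=19  P1=10  P2=2  P3=1
Waiting(P0) = turnaround − burst = 19 − 13 = 6

6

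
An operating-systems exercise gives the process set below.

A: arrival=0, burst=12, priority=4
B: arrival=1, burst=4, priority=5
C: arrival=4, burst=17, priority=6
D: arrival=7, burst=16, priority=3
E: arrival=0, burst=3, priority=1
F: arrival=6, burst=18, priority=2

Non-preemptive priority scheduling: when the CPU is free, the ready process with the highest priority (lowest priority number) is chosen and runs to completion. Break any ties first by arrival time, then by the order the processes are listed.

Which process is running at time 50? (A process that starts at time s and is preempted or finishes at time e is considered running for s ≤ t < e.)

Schedule: | E 0-3 | A 3-15 | F 15-33 | D 33-49 | B 49-53 | C 53-70 |
Completion: A=15  B=53  C=70  D=49  E=3  F=33
Turnaround (C−A): A=15  B=52  C=66  D=42  E=3  F=27

B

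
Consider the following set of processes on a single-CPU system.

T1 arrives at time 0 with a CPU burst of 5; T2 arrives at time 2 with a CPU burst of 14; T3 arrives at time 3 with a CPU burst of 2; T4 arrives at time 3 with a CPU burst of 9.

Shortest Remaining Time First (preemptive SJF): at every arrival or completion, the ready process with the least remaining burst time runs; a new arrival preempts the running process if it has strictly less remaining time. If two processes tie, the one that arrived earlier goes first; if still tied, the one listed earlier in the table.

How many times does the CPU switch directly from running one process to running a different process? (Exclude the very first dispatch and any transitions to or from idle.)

3

Timeline: | T1 0-5 | T3 5-7 | T4 7-16 | T2 16-30 |
Completion: T1=5  T2=30  T3=7  T4=16
Turnaround (C−A): T1=5  T2=28  T3=4  T4=13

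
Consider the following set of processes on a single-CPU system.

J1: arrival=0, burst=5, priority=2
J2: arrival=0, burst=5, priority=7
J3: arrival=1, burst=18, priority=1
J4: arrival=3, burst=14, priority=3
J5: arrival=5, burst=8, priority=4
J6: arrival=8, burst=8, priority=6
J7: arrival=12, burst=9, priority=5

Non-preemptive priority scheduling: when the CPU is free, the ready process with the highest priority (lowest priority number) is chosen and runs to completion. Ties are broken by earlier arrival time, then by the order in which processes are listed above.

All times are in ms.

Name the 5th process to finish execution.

J7

Gantt: | J1 0-5 | J3 5-23 | J4 23-37 | J5 37-45 | J7 45-54 | J6 54-62 | J2 62-67 |
Completion: J1=5  J2=67  J3=23  J4=37  J5=45  J6=62  J7=54
Finish order: J1 → J3 → J4 → J5 → J7 → J6 → J2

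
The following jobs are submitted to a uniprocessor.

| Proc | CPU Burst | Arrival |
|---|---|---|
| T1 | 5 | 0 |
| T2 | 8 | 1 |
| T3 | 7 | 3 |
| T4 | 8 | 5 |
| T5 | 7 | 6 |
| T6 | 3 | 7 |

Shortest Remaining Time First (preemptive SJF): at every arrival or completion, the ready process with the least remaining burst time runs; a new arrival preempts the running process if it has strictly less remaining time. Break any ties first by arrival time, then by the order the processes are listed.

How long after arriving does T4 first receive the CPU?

25

Timeline: | T1 0-5 | T3 5-7 | T6 7-10 | T3 10-15 | T5 15-22 | T2 22-30 | T4 30-38 |
Completion: T1=5  T2=30  T3=15  T4=38  T5=22  T6=10
Response(T4) = first start − arrival = 30 − 5 = 25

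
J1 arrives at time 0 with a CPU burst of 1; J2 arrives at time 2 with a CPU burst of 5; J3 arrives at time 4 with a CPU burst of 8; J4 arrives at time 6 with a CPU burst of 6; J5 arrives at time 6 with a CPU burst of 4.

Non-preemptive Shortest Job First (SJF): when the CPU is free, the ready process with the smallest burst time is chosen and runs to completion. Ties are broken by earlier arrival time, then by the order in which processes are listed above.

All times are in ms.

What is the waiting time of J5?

Timeline: | J1 0-1 | idle 1-2 | J2 2-7 | J5 7-11 | J4 11-17 | J3 17-25 |
Completion: J1=1  J2=7  J3=25  J4=17  J5=11
Turnaround (C−A): J1=1  J2=5  J3=21  J4=11  J5=5
Waiting(J5) = turnaround − burst = 5 − 4 = 1

1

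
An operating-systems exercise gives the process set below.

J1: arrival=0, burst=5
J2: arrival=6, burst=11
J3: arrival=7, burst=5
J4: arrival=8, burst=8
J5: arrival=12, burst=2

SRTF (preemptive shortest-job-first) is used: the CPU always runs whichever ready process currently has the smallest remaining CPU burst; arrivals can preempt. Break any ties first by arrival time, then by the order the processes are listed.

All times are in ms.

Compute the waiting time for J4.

6

Schedule: | J1 0-5 | idle 5-6 | J2 6-7 | J3 7-12 | J5 12-14 | J4 14-22 | J2 22-32 |
Completion: J1=5  J2=32  J3=12  J4=22  J5=14
Turnaround (C−A): J1=5  J2=26  J3=5  J4=14  J5=2
Waiting(J4) = turnaround − burst = 14 − 8 = 6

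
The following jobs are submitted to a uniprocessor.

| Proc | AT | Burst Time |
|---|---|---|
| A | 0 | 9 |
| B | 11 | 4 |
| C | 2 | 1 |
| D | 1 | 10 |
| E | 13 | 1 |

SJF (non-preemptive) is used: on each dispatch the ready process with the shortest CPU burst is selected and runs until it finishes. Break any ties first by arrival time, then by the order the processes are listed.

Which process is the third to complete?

D

Schedule: | A 0-9 | C 9-10 | D 10-20 | E 20-21 | B 21-25 |
Completion: A=9  B=25  C=10  D=20  E=21
Finish order: A → C → D → E → B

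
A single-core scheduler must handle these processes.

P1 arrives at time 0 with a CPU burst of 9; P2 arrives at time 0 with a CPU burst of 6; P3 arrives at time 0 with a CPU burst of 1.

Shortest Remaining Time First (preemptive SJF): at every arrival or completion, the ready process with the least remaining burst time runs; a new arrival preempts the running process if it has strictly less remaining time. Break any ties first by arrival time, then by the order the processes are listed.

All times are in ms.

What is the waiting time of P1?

Schedule: | P3 0-1 | P2 1-7 | P1 7-16 |
Completion: P1=16  P2=7  P3=1
Turnaround (C−A): P1=16  P2=7  P3=1
Waiting(P1) = turnaround − burst = 16 − 9 = 7

7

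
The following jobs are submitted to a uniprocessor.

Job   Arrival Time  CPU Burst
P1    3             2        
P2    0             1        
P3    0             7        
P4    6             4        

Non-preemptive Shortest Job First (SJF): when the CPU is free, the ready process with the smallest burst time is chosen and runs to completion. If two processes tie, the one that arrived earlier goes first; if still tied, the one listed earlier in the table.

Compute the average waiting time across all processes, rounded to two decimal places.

Gantt: | P2 0-1 | P3 1-8 | P1 8-10 | P4 10-14 |
Completion: P1=10  P2=1  P3=8  P4=14
Turnaround (C−A): P1=7  P2=1  P3=8  P4=8
Waiting times: P1=5, P2=0, P3=1, P4=4
Average waiting = (5+0+1+4) / 4 = 10/4 = 2.50

2.50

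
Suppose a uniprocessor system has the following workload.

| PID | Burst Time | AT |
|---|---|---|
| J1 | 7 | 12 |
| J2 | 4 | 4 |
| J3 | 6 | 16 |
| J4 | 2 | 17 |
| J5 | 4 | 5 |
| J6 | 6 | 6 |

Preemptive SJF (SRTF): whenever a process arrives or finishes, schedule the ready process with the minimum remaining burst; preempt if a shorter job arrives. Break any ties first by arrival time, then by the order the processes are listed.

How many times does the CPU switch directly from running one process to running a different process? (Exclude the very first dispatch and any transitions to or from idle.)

Timeline: | idle 0-4 | J2 4-8 | J5 8-12 | J6 12-18 | J4 18-20 | J3 20-26 | J1 26-33 |
Completion: J1=33  J2=8  J3=26  J4=20  J5=12  J6=18
Turnaround (C−A): J1=21  J2=4  J3=10  J4=3  J5=7  J6=12

5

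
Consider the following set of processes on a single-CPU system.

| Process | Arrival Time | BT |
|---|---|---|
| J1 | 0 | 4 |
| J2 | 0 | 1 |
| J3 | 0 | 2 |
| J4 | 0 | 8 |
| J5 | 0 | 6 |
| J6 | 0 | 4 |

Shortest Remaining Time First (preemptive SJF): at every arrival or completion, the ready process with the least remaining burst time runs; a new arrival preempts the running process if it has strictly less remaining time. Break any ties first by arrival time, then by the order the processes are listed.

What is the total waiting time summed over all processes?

39

Timeline: | J2 0-1 | J3 1-3 | J1 3-7 | J6 7-11 | J5 11-17 | J4 17-25 |
Completion: J1=7  J2=1  J3=3  J4=25  J5=17  J6=11
Turnaround (C−A): J1=7  J2=1  J3=3  J4=25  J5=17  J6=11
Waiting = turnaround − burst: J1=3, J2=0, J3=1, J4=17, J5=11, J6=7
Total waiting = 3 + 0 + 1 + 17 + 11 + 7 = 39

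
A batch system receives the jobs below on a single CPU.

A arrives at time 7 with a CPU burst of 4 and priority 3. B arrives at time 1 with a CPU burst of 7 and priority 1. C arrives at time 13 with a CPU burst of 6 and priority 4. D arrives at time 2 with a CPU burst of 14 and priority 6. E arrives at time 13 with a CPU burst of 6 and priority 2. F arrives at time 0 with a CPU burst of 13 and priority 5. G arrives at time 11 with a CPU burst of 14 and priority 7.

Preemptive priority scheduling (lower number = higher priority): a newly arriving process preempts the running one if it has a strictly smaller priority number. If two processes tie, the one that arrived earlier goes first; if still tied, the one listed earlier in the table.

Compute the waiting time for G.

39

Gantt: | F 0-1 | B 1-8 | A 8-12 | F 12-13 | E 13-19 | C 19-25 | F 25-36 | D 36-50 | G 50-64 |
Completion: A=12  B=8  C=25  D=50  E=19  F=36  G=64
Waiting(G) = turnaround − burst = 53 − 14 = 39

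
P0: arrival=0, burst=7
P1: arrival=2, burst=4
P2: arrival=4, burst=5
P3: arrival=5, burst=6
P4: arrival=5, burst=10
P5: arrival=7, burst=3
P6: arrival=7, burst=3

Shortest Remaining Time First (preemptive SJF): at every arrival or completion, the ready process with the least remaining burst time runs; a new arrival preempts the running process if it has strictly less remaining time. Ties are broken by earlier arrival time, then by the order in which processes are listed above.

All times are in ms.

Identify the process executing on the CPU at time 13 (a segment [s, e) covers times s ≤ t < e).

Gantt: | P0 0-2 | P1 2-6 | P0 6-7 | P5 7-10 | P6 10-13 | P0 13-17 | P2 17-22 | P3 22-28 | P4 28-38 |
Completion: P0=17  P1=6  P2=22  P3=28  P4=38  P5=10  P6=13
Turnaround (C−A): P0=17  P1=4  P2=18  P3=23  P4=33  P5=3  P6=6

P0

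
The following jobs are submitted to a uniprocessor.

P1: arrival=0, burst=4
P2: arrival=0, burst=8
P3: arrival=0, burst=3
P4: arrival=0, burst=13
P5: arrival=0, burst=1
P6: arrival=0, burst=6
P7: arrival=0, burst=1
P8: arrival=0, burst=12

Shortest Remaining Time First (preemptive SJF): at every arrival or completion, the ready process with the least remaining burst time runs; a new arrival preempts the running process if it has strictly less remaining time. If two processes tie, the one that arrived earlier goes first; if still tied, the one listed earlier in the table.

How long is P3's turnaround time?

5

Schedule: | P5 0-1 | P7 1-2 | P3 2-5 | P1 5-9 | P6 9-15 | P2 15-23 | P8 23-35 | P4 35-48 |
Completion: P1=9  P2=23  P3=5  P4=48  P5=1  P6=15  P7=2  P8=35
Turnaround (C−A): P1=9  P2=23  P3=5  P4=48  P5=1  P6=15  P7=2  P8=35
Turnaround(P3) = completion − arrival = 5 − 0 = 5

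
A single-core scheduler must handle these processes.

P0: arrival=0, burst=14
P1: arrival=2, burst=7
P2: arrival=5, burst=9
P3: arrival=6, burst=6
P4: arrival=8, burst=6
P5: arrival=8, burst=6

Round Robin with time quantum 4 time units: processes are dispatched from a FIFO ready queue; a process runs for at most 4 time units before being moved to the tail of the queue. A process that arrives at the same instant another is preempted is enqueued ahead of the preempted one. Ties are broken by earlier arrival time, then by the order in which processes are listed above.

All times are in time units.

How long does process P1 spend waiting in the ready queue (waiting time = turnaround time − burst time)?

Schedule: | P0 0-4 | P1 4-8 | P0 8-12 | P2 12-16 | P3 16-20 | P4 20-24 | P5 24-28 | P1 28-31 | P0 31-35 | P2 35-39 | P3 39-41 | P4 41-43 | P5 43-45 | P0 45-47 | P2 47-48 |
Completion: P0=47  P1=31  P2=48  P3=41  P4=43  P5=45
Waiting(P1) = turnaround − burst = 29 − 7 = 22

22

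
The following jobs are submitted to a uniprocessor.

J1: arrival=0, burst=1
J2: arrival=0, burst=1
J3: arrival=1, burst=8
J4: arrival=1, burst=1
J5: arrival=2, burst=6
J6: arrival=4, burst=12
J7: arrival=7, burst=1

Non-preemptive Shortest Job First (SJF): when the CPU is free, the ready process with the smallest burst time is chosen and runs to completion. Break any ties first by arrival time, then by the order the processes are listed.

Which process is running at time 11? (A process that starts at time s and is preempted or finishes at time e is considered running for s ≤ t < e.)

J3

Timeline: | J1 0-1 | J2 1-2 | J4 2-3 | J5 3-9 | J7 9-10 | J3 10-18 | J6 18-30 |
Completion: J1=1  J2=2  J3=18  J4=3  J5=9  J6=30  J7=10
Turnaround (C−A): J1=1  J2=2  J3=17  J4=2  J5=7  J6=26  J7=3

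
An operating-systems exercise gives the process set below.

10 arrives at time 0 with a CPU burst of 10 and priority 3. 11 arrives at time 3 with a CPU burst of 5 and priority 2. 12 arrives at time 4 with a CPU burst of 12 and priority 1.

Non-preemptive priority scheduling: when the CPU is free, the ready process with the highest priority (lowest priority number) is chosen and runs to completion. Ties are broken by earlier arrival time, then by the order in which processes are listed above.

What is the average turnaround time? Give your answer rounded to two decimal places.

Gantt: | 10 0-10 | 12 10-22 | 11 22-27 |
Completion: 10=10  11=27  12=22
Turnaround times: 10=10, 11=24, 12=18
Average turnaround = (10+24+18) / 3 = 52/3 = 17.33

17.33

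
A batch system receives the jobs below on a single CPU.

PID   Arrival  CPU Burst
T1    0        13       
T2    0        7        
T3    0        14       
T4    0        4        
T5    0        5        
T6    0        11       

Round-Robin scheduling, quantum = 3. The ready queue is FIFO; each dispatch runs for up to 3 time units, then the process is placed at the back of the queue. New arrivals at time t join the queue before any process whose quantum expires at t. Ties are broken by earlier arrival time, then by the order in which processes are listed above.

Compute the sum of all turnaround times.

Gantt: | T1 0-3 | T2 3-6 | T3 6-9 | T4 9-12 | T5 12-15 | T6 15-18 | T1 18-21 | T2 21-24 | T3 24-27 | T4 27-28 | T5 28-30 | T6 30-33 | T1 33-36 | T2 36-37 | T3 37-40 | T6 40-43 | T1 43-46 | T3 46-49 | T6 49-51 | T1 51-52 | T3 52-54 |
Completion: T1=52  T2=37  T3=54  T4=28  T5=30  T6=51
Turnaround = completion − arrival: T1=52, T2=37, T3=54, T4=28, T5=30, T6=51
Total turnaround = 52 + 37 + 54 + 28 + 30 + 51 = 252

252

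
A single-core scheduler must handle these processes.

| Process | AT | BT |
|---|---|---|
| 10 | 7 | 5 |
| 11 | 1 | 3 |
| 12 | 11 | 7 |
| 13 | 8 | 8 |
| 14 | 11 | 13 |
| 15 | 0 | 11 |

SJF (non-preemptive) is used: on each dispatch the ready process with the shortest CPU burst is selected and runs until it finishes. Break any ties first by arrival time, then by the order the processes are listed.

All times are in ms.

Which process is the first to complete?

15

Schedule: | 15 0-11 | 11 11-14 | 10 14-19 | 12 19-26 | 13 26-34 | 14 34-47 |
Completion: 10=19  11=14  12=26  13=34  14=47  15=11
Turnaround (C−A): 10=12  11=13  12=15  13=26  14=36  15=11
Finish order: 15 → 11 → 10 → 12 → 13 → 14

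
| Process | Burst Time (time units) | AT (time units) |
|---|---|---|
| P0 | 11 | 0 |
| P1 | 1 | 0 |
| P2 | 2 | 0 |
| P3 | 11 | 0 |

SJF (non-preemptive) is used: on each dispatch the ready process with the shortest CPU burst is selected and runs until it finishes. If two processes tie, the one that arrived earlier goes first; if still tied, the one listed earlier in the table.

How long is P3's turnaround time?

Gantt: | P1 0-1 | P2 1-3 | P0 3-14 | P3 14-25 |
Completion: P0=14  P1=1  P2=3  P3=25
Turnaround (C−A): P0=14  P1=1  P2=3  P3=25
Turnaround(P3) = completion − arrival = 25 − 0 = 25

25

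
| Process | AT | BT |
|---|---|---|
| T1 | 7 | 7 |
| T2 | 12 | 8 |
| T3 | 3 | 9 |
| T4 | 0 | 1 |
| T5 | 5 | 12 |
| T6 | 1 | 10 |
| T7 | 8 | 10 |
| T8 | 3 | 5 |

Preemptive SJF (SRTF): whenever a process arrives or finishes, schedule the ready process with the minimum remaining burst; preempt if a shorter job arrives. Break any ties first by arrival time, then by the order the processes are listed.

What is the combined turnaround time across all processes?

Gantt: | T4 0-1 | T6 1-3 | T8 3-8 | T1 8-15 | T6 15-23 | T2 23-31 | T3 31-40 | T7 40-50 | T5 50-62 |
Completion: T1=15  T2=31  T3=40  T4=1  T5=62  T6=23  T7=50  T8=8
Turnaround (C−A): T1=8  T2=19  T3=37  T4=1  T5=57  T6=22  T7=42  T8=5
Turnaround = completion − arrival: T1=8, T2=19, T3=37, T4=1, T5=57, T6=22, T7=42, T8=5
Total turnaround = 8 + 19 + 37 + 1 + 57 + 22 + 42 + 5 = 191

191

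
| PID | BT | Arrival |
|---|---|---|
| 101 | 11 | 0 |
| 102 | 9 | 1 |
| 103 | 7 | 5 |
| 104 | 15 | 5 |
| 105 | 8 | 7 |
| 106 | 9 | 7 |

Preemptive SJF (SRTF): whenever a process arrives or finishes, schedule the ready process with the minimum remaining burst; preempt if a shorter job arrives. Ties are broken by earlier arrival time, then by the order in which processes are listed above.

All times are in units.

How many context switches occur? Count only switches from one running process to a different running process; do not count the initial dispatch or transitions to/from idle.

Timeline: | 101 0-1 | 102 1-10 | 103 10-17 | 105 17-25 | 106 25-34 | 101 34-44 | 104 44-59 |
Completion: 101=44  102=10  103=17  104=59  105=25  106=34
Turnaround (C−A): 101=44  102=9  103=12  104=54  105=18  106=27

6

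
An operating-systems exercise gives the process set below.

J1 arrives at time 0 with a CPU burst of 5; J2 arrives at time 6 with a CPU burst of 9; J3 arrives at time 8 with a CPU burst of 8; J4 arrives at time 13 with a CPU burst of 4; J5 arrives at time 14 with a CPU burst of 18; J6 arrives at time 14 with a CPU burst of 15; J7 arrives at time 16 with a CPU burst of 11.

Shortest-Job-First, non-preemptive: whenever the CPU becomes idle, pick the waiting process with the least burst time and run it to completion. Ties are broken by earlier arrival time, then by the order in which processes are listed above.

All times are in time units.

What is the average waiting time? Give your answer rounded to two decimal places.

12.43

Schedule: | J1 0-5 | idle 5-6 | J2 6-15 | J4 15-19 | J3 19-27 | J7 27-38 | J6 38-53 | J5 53-71 |
Completion: J1=5  J2=15  J3=27  J4=19  J5=71  J6=53  J7=38
Waiting times: J1=0, J2=0, J3=11, J4=2, J5=39, J6=24, J7=11
Average waiting = (0+0+11+2+39+24+11) / 7 = 87/7 = 12.43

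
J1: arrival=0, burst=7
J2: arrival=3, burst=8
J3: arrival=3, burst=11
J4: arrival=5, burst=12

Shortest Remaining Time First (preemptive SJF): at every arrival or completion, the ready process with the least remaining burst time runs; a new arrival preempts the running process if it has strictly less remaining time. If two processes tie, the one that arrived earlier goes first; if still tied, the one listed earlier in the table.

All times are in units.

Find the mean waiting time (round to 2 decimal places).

Timeline: | J1 0-7 | J2 7-15 | J3 15-26 | J4 26-38 |
Completion: J1=7  J2=15  J3=26  J4=38
Turnaround (C−A): J1=7  J2=12  J3=23  J4=33
Waiting times: J1=0, J2=4, J3=12, J4=21
Average waiting = (0+4+12+21) / 4 = 37/4 = 9.25

9.25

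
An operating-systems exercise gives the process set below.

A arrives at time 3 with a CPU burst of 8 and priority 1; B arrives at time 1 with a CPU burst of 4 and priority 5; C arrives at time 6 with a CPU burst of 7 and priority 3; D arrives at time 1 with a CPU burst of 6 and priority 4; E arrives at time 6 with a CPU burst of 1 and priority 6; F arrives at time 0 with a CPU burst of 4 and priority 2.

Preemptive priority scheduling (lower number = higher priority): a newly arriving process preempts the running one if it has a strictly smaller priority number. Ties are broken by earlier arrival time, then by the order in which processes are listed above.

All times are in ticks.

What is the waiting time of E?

Schedule: | F 0-3 | A 3-11 | F 11-12 | C 12-19 | D 19-25 | B 25-29 | E 29-30 |
Completion: A=11  B=29  C=19  D=25  E=30  F=12
Waiting(E) = turnaround − burst = 24 − 1 = 23

23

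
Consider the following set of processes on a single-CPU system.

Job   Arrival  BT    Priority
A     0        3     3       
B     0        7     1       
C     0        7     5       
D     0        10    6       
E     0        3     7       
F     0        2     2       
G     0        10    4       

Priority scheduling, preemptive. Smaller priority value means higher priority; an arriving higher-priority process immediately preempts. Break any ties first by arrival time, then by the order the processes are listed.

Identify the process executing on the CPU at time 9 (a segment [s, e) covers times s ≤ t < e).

A

Schedule: | B 0-7 | F 7-9 | A 9-12 | G 12-22 | C 22-29 | D 29-39 | E 39-42 |
Completion: A=12  B=7  C=29  D=39  E=42  F=9  G=22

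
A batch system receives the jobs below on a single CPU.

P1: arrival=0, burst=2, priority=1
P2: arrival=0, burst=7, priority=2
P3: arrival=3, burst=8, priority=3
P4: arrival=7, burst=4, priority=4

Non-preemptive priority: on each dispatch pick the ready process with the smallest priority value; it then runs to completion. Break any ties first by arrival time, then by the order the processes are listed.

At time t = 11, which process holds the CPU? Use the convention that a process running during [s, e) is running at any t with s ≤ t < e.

P3

Gantt: | P1 0-2 | P2 2-9 | P3 9-17 | P4 17-21 |
Completion: P1=2  P2=9  P3=17  P4=21
Turnaround (C−A): P1=2  P2=9  P3=14  P4=14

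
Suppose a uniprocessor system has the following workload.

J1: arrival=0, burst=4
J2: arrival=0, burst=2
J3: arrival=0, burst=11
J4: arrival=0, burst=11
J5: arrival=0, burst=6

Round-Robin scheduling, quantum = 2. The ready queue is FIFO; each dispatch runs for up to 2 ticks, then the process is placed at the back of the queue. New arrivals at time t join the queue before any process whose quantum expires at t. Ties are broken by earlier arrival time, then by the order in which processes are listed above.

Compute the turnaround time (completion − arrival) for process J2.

4

Schedule: | J1 0-2 | J2 2-4 | J3 4-6 | J4 6-8 | J5 8-10 | J1 10-12 | J3 12-14 | J4 14-16 | J5 16-18 | J3 18-20 | J4 20-22 | J5 22-24 | J3 24-26 | J4 26-28 | J3 28-30 | J4 30-32 | J3 32-33 | J4 33-34 |
Completion: J1=12  J2=4  J3=33  J4=34  J5=24
Turnaround (C−A): J1=12  J2=4  J3=33  J4=34  J5=24
Turnaround(J2) = completion − arrival = 4 − 0 = 4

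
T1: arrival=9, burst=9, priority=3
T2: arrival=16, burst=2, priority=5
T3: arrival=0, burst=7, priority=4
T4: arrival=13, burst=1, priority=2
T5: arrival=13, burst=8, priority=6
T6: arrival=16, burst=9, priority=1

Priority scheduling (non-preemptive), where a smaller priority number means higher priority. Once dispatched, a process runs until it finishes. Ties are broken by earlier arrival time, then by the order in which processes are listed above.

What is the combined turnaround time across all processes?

Gantt: | T3 0-7 | idle 7-9 | T1 9-18 | T6 18-27 | T4 27-28 | T2 28-30 | T5 30-38 |
Completion: T1=18  T2=30  T3=7  T4=28  T5=38  T6=27
Turnaround = completion − arrival: T1=9, T2=14, T3=7, T4=15, T5=25, T6=11
Total turnaround = 9 + 14 + 7 + 15 + 25 + 11 = 81

81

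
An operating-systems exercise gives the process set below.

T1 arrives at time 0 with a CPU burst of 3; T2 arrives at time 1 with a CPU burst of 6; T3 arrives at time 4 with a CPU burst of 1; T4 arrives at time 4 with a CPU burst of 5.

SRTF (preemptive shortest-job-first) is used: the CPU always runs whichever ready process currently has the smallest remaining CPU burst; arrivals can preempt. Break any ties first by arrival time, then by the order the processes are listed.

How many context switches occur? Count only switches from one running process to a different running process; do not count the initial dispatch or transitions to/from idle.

Schedule: | T1 0-3 | T2 3-4 | T3 4-5 | T2 5-10 | T4 10-15 |
Completion: T1=3  T2=10  T3=5  T4=15

4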